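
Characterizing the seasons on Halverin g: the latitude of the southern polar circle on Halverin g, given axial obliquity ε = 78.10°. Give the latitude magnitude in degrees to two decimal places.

The polar circle is the lowest latitude that experiences at least one full rotation of continuous darkness at the northern-summer solstice; it lies at |φ| = 90° − ε = 90° − 78.10° = 11.90°.

11.90°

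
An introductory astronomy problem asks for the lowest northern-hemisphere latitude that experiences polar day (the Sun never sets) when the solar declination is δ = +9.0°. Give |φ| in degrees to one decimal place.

Polar day requires cos H₀ = −tan φ tan δ ≤ −1, i.e. tan φ tan δ ≥ 1.
The boundary is |tan φ| · |tan δ| = 1, so |φ| = 90° − |δ| = 90° − 9.0° = 81.0° in the northern hemisphere.

|φ| = 81.0°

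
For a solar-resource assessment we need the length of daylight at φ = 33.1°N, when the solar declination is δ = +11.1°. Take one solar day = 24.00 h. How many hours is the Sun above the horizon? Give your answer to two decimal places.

12.98 h

cos H₀ = −tan φ · tan δ = −tan(+33.1°) × tan(+11.100°) = -0.1279, so H₀ = 1.6990 rad = 97.35°.
Daylight = 2H₀/(2π) × 24.00 h = (1.6990/π) × 24.00 = 12.98 h.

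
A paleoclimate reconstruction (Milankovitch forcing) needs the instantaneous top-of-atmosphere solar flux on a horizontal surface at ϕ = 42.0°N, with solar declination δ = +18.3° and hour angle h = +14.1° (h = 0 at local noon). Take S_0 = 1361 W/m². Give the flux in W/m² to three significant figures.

cos θ_z = sin ϕ sin δ + cos ϕ cos δ cos h = 0.210102 + 0.684304 = 0.894406.
Flux = S_0 · cos θ_z = 1361 × 0.894406 = 1217 W/m².

1.22e+03 W/m²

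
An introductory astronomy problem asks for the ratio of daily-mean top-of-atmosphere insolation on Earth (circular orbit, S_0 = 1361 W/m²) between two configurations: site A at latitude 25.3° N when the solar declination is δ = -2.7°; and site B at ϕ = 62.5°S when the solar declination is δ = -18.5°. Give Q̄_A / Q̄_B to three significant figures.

— Configuration A (ϕ=+25.3°):
cos h₀ = −tan(+25.3°) tan(-2.700°) = 0.0223, h₀ = 1.5485 rad.
Bracket: h₀ sin ϕ sin δ + cos ϕ cos δ sin h₀ = 1.5485×0.42736×-0.04711 + 0.90408×0.99889×0.99975 = -0.031176 + 0.902851 = 0.871675.
Q̄ = (S_0/π) × [bracket] = (1361/π) × 0.871675 = 377.63 W/m².
— Configuration B (ϕ=-62.5°):
cos h₀ = −tan(-62.5°) tan(-18.500°) = -0.6428, h₀ = 2.2689 rad.
Bracket: h₀ sin ϕ sin δ + cos ϕ cos δ sin h₀ = 2.2689×-0.88701×-0.31730 + 0.46175×0.94832×0.76607 = 0.638578 + 0.335452 = 0.974030.
Q̄ = (S_0/π) × [bracket] = (1361/π) × 0.974030 = 421.97 W/m².
Ratio Q̄_A / Q̄_B = 377.63 / 421.97 = 0.8949.

Q̄_A / Q̄_B ≈ 0.895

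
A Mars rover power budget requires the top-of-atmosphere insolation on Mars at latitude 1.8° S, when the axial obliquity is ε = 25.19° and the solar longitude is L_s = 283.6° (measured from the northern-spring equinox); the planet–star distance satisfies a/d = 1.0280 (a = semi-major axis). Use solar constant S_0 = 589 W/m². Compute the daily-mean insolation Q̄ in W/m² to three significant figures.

Q̄ ≈ 184 W/m²

Solar declination: sin δ = sin ε · sin L_s = sin 25.19° × sin 283.6° = -0.41369, so δ = -24.437°.
cos h₀ = −tan(-1.8°) tan(-24.437°) = -0.0143, h₀ = 1.5851 rad.
Bracket: h₀ sin ϕ sin δ + cos ϕ cos δ sin h₀ = 1.5851×-0.03141×-0.41369 + 0.99951×0.91042×0.99990 = 0.020597 + 0.909883 = 0.930480.
Inverse-square distance factor (a/d)² = 1.0280² = 1.056784.
Q̄ = (S_0/π) × 1.056784 × [bracket] = (589/π) × 1.056784 × 0.930480 = 184.4 W/m².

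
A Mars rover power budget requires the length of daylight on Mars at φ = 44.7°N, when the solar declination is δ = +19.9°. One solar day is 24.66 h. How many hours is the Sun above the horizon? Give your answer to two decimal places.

15.21 h

cos H₀ = −tan φ · tan δ = −tan(+44.7°) × tan(+19.900°) = -0.3582, so H₀ = 1.9372 rad = 110.99°.
Daylight = 2H₀/(2π) × 24.66 h = (1.9372/π) × 24.66 = 15.21 h.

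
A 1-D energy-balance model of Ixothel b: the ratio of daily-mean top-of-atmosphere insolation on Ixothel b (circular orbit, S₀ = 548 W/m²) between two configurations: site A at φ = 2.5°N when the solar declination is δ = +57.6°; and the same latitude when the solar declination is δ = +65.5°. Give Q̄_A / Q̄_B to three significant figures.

— Configuration A (φ=+2.5°):
cos H₀ = −tan(+2.5°) tan(+57.600°) = -0.0688, H₀ = 1.6396 rad.
Bracket: H₀ sin φ sin δ + cos φ cos δ sin H₀ = 1.6396×0.04362×0.84433 + 0.99905×0.53583×0.99763 = 0.060386 + 0.534052 = 0.594438.
Q̄ = (S₀/π) × [bracket] = (548/π) × 0.594438 = 103.69 W/m².
— Configuration B (φ=+2.5°):
cos H₀ = −tan(+2.5°) tan(+65.500°) = -0.0958, H₀ = 1.6667 rad.
Bracket: H₀ sin φ sin δ + cos φ cos δ sin H₀ = 1.6667×0.04362×0.90996 + 0.99905×0.41469×0.99540 = 0.066155 + 0.412390 = 0.478545.
Q̄ = (S₀/π) × [bracket] = (548/π) × 0.478545 = 83.474 W/m².
Ratio Q̄_A / Q̄_B = 103.69 / 83.474 = 1.242.

Q̄_A / Q̄_B ≈ 1.24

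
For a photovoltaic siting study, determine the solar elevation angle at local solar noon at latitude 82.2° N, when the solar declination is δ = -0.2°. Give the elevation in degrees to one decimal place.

At local noon the hour angle is zero, so the zenith angle equals |φ − δ| = |+82.2° − (-0.200°)| = 82.400°.
Elevation = 90° − 82.400° = 7.6°.

7.6°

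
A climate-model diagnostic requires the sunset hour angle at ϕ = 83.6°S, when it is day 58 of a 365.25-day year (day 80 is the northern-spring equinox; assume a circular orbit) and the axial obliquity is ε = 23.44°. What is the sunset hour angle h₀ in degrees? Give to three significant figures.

h₀ = 180°

Solar longitude: L_s = 360° × (58 − 80)/365.25 = -21.684°, i.e. -21.684° + 360° = 338.316°.
sin δ = sin 23.44° × sin 338.316° = -0.14698, so δ = -8.452°.
Sunrise equation: cos h₀ = −tan ϕ · tan δ = -1.3247 ≤ −1, so the Sun never sets (polar day) and h₀ = π.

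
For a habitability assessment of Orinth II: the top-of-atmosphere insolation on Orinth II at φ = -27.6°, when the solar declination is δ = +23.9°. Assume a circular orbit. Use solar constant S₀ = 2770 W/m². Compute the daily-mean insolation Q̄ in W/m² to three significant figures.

Q̄ ≈ 474 W/m²

cos H₀ = −tan(-27.6°) tan(+23.900°) = 0.2317, H₀ = 1.3370 rad.
Bracket: H₀ sin φ sin δ + cos φ cos δ sin H₀ = 1.3370×-0.46330×0.40514 + 0.88620×0.91425×0.97280 = -0.250957 + 0.788171 = 0.537214.
Q̄ = (S₀/π) × [bracket] = (2770/π) × 0.537214 = 473.7 W/m².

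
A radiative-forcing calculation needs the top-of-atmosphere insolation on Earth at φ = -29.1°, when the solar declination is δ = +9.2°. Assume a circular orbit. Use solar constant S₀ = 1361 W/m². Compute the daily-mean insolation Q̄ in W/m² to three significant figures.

Q̄ ≈ 322 W/m²

cos H₀ = −tan(-29.1°) tan(+9.200°) = 0.0901, H₀ = 1.4805 rad.
Bracket: H₀ sin φ sin δ + cos φ cos δ sin H₀ = 1.4805×-0.48634×0.15988 + 0.87377×0.98714×0.99593 = -0.115118 + 0.859023 = 0.743905.
Q̄ = (S₀/π) × [bracket] = (1361/π) × 0.743905 = 322.3 W/m².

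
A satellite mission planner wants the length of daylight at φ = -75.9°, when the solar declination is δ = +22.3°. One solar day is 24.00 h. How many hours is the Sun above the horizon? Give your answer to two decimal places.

0.00 h

cos H₀ = −tan φ · tan δ = 1.6328 ≥ 1, so the Sun never rises (polar night) and H₀ = 0.
Daylight = 2H₀/(2π) × 24.00 h = (0.0000/π) × 24.00 = 0.00 h.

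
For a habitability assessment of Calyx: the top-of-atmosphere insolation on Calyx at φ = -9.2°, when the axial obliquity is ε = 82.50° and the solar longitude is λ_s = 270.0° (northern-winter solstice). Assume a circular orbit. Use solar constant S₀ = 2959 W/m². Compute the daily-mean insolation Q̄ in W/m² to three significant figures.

Q̄ ≈ 469 W/m²

Solar declination: sin δ = sin ε · sin λ_s = sin 82.50° × sin 270.0° = -0.99144, so δ = -82.500°.
cos H₀ = −tan(-9.2°) tan(-82.500°) = -1.2302 ≤ −1 ⇒ polar day, H₀ = π.
Bracket: H₀ sin φ sin δ + cos φ cos δ sin H₀ = 3.1416×-0.15988×-0.99144 + 0.98714×0.13053×0.00000 = 0.497979 + 0.000000 = 0.497979.
Q̄ = (S₀/π) × [bracket] = (2959/π) × 0.497979 = 469.0 W/m².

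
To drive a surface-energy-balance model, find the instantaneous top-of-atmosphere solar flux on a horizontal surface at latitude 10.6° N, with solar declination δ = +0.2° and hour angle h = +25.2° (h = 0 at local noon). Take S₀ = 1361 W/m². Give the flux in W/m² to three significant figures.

cos θ_z = sin φ sin δ + cos φ cos δ cos h = 0.000642 + 0.889381 = 0.890023.
Flux = S₀ · cos θ_z = 1361 × 0.890023 = 1211 W/m².

1.21e+03 W/m²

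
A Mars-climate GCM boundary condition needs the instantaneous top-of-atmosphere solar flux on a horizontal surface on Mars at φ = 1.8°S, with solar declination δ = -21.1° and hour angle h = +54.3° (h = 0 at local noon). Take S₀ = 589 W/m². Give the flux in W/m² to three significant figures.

327 W/m²

cos θ_z = sin φ sin δ + cos φ cos δ cos h = 0.011308 + 0.544148 = 0.555456.
Flux = S₀ · cos θ_z = 589 × 0.555456 = 327.2 W/m².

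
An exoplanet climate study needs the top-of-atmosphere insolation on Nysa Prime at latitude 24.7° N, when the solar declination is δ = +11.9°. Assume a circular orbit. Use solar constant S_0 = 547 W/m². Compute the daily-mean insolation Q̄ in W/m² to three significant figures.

cos h₀ = −tan(+24.7°) tan(+11.900°) = -0.0969, h₀ = 1.6679 rad.
Bracket: h₀ sin ϕ sin δ + cos ϕ cos δ sin h₀ = 1.6679×0.41787×0.20620 + 0.90851×0.97851×0.99529 = 0.143714 + 0.884799 = 1.028513.
Q̄ = (S_0/π) × [bracket] = (547/π) × 1.028513 = 179.1 W/m².

Q̄ ≈ 179 W/m²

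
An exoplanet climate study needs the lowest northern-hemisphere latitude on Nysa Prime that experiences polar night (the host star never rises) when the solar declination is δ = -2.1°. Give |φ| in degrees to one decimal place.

|φ| = 87.9°

Polar night requires cos H₀ = −tan φ tan δ ≥ 1, i.e. tan φ tan δ ≤ −1.
The boundary is |tan φ| · |tan δ| = 1, so |φ| = 90° − |δ| = 90° − 2.1° = 87.9° in the northern hemisphere.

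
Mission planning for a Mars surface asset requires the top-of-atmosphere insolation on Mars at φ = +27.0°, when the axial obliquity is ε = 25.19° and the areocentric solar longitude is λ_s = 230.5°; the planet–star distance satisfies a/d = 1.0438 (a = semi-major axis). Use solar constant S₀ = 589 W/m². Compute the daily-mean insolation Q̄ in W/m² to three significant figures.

sin δ = sin 25.19° × sin 230.5° = -0.32842, so δ = -19.173°.
cos H₀ = −tan(+27.0°) tan(-19.173°) = 0.1772, H₀ = 1.3927 rad.
Bracket: H₀ sin φ sin δ + cos φ cos δ sin H₀ = 1.3927×0.45399×-0.32842 + 0.89101×0.94453×0.98418 = -0.207651 + 0.828272 = 0.620621.
Inverse-square distance factor (a/d)² = 1.0438² = 1.089518.
Q̄ = (S₀/π) × 1.089518 × [bracket] = (589/π) × 1.089518 × 0.620621 = 126.8 W/m².

Q̄ ≈ 127 W/m²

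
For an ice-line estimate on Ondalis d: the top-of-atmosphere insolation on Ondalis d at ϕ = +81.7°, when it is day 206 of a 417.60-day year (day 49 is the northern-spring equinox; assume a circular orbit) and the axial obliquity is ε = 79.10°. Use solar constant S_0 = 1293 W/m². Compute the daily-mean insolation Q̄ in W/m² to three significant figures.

Solar longitude: L_s = 360° × (206 − 49)/417.60 = 135.345°.
sin δ = sin 79.10° × sin 135.345° = 0.69016, so δ = +43.643°.
cos h₀ = −tan(+81.7°) tan(+43.643°) = -6.5374 ≤ −1 ⇒ polar day, h₀ = π.
Bracket: h₀ sin ϕ sin δ + cos ϕ cos δ sin h₀ = 3.1416×0.98953×0.69016 + 0.14436×0.72366×0.00000 = 2.145506 + 0.000000 = 2.145506.
Q̄ = (S_0/π) × [bracket] = (1293/π) × 2.145506 = 883.0 W/m².

Q̄ ≈ 883 W/m²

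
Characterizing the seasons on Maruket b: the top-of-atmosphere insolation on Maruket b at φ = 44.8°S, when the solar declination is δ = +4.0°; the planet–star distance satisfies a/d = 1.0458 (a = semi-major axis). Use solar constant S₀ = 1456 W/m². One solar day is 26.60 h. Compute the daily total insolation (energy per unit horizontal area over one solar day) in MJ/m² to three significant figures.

30.7 MJ/m²

cos H₀ = −tan(-44.8°) tan(+4.000°) = 0.0694, H₀ = 1.5013 rad.
Bracket: H₀ sin φ sin δ + cos φ cos δ sin H₀ = 1.5013×-0.70463×0.06976 + 0.70957×0.99756×0.99759 = -0.073796 + 0.706133 = 0.632337.
Inverse-square distance factor (a/d)² = 1.0458² = 1.093698.
Q̄ = (S₀/π) × 1.093698 × [bracket] = (1456/π) × 1.093698 × 0.632337 = 320.52 W/m².
Daily total = Q̄ × 26.60 h × 3600 s/h = 320.52 × 26.60 × 3600 / 10⁶ = 30.69 MJ/m².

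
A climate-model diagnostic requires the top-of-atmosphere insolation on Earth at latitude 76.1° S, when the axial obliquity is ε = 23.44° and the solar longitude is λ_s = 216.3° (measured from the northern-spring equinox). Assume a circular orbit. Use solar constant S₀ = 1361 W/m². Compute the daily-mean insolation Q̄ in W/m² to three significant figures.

Q̄ ≈ 311 W/m²

Solar declination: sin δ = sin ε · sin λ_s = sin 23.44° × sin 216.3° = -0.23550, so δ = -13.621°.
cos H₀ = −tan(-76.1°) tan(-13.621°) = -0.9791, H₀ = 2.9369 rad.
Bracket: H₀ sin φ sin δ + cos φ cos δ sin H₀ = 2.9369×-0.97072×-0.23550 + 0.24023×0.97188×0.20322 = 0.671389 + 0.047447 = 0.718836.
Q̄ = (S₀/π) × [bracket] = (1361/π) × 0.718836 = 311.4 W/m².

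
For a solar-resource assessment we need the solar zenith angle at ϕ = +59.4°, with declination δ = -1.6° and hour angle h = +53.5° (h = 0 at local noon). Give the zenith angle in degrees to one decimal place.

θ_z = 73.8°

cos θ_z = sin ϕ sin δ + cos ϕ cos δ cos h = -0.024033 + 0.302671 = 0.278638.
θ_z = arccos(0.278638) = 73.8°.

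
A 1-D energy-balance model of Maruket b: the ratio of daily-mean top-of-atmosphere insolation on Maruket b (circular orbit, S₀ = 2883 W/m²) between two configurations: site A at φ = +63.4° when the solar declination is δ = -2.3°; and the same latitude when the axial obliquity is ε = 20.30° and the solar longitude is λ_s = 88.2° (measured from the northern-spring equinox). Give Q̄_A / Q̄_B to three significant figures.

— Configuration A (φ=+63.4°):
cos H₀ = −tan(+63.4°) tan(-2.300°) = 0.0802, H₀ = 1.4905 rad.
Bracket: H₀ sin φ sin δ + cos φ cos δ sin H₀ = 1.4905×0.89415×-0.04013 + 0.44776×0.99919×0.99678 = -0.053482 + 0.445957 = 0.392475.
Q̄ = (S₀/π) × [bracket] = (2883/π) × 0.392475 = 360.17 W/m².
— Configuration B (φ=+63.4°):
Solar declination: sin δ = sin ε · sin λ_s = sin 20.30° × sin 88.2° = 0.34676, so δ = +20.290°.
cos H₀ = −tan(+63.4°) tan(+20.290°) = -0.7383, H₀ = 2.4013 rad.
Bracket: H₀ sin φ sin δ + cos φ cos δ sin H₀ = 2.4013×0.89415×0.34676 + 0.44776×0.93795×0.67449 = 0.744536 + 0.283270 = 1.027806.
Q̄ = (S₀/π) × [bracket] = (2883/π) × 1.027806 = 943.20 W/m².
Ratio Q̄_A / Q̄_B = 360.17 / 943.20 = 0.3819.

Q̄_A / Q̄_B ≈ 0.382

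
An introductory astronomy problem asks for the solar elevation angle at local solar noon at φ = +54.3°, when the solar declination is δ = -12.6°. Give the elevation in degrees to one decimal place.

23.1°

At local noon the hour angle is zero, so the zenith angle equals |φ − δ| = |+54.3° − (-12.600°)| = 66.900°.
Elevation = 90° − 66.900° = 23.1°.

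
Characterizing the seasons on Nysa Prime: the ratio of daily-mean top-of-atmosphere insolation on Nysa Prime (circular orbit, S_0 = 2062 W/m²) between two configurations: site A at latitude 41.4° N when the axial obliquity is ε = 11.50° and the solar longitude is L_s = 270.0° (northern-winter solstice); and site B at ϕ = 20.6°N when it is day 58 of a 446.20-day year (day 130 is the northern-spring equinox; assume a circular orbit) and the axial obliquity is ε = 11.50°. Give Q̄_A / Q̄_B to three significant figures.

— Configuration A (ϕ=+41.4°):
Solar declination: sin δ = sin ε · sin L_s = sin 11.50° × sin 270.0° = -0.19937, so δ = -11.500°.
cos h₀ = −tan(+41.4°) tan(-11.500°) = 0.1794, h₀ = 1.3905 rad.
Bracket: h₀ sin ϕ sin δ + cos ϕ cos δ sin h₀ = 1.3905×0.66131×-0.19937 + 0.75011×0.97992×0.98378 = -0.183331 + 0.723125 = 0.539794.
Q̄ = (S_0/π) × [bracket] = (2062/π) × 0.539794 = 354.30 W/m².
— Configuration B (ϕ=+20.6°):
Solar longitude: L_s = 360° × (58 − 130)/446.20 = -58.091°, i.e. -58.091° + 360° = 301.909°.
sin δ = sin 11.50° × sin 301.909° = -0.16924, so δ = -9.744°.
cos h₀ = −tan(+20.6°) tan(-9.744°) = 0.0645, h₀ = 1.5062 rad.
Bracket: h₀ sin ϕ sin δ + cos ϕ cos δ sin h₀ = 1.5062×0.35184×-0.16924 + 0.93606×0.98557×0.99791 = -0.089687 + 0.920625 = 0.830938.
Q̄ = (S_0/π) × [bracket] = (2062/π) × 0.830938 = 545.39 W/m².
Ratio Q̄_A / Q̄_B = 354.30 / 545.39 = 0.6496.

Q̄_A / Q̄_B ≈ 0.650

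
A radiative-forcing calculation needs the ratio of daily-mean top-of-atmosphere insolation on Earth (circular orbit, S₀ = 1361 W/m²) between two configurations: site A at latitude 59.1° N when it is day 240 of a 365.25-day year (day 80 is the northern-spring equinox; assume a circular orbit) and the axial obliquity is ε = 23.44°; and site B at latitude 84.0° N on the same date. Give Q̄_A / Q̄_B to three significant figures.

— Configuration A (φ=+59.1°):
Solar longitude: λ_s = 360° × (240 − 80)/365.25 = 157.700°.
sin δ = sin 23.44° × sin 157.700° = 0.15094, so δ = +8.682°.
cos H₀ = −tan(+59.1°) tan(+8.682°) = -0.2551, H₀ = 1.8288 rad.
Bracket: H₀ sin φ sin δ + cos φ cos δ sin H₀ = 1.8288×0.85806×0.15094 + 0.51354×0.98854×0.96691 = 0.236858 + 0.490857 = 0.727715.
Q̄ = (S₀/π) × [bracket] = (1361/π) × 0.727715 = 315.26 W/m².
— Configuration B (φ=+84.0°):
cos H₀ = −tan(+84.0°) tan(+8.682°) = -1.4528 ≤ −1 ⇒ polar day, H₀ = π.
Bracket: H₀ sin φ sin δ + cos φ cos δ sin H₀ = 3.1416×0.99452×0.15094 + 0.10453×0.98854×0.00000 = 0.471595 + 0.000000 = 0.471595.
Q̄ = (S₀/π) × [bracket] = (1361/π) × 0.471595 = 204.30 W/m².
Ratio Q̄_A / Q̄_B = 315.26 / 204.30 = 1.543.

Q̄_A / Q̄_B ≈ 1.54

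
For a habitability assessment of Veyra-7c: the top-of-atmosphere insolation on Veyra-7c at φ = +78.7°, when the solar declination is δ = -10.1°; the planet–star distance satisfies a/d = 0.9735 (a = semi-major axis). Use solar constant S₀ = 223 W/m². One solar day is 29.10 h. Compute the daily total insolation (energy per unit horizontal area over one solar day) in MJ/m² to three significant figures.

cos H₀ = −tan(+78.7°) tan(-10.100°) = 0.8914, H₀ = 0.4703 rad.
Bracket: H₀ sin φ sin δ + cos φ cos δ sin H₀ = 0.4703×0.98061×-0.17537 + 0.19595×0.98450×0.45314 = -0.080877 + 0.087416 = 0.006539.
Inverse-square distance factor (a/d)² = 0.9735² = 0.947702.
Q̄ = (S₀/π) × 0.947702 × [bracket] = (223/π) × 0.947702 × 0.006539 = 0.43988 W/m².
Daily total = Q̄ × 29.10 h × 3600 s/h = 0.43988 × 29.10 × 3600 / 10⁶ = 0.04608 MJ/m².

0.0461 MJ/m²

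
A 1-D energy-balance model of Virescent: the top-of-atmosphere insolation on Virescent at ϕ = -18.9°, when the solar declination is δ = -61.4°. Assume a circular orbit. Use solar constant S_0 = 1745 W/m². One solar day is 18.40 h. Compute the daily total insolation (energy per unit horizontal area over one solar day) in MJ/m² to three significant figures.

36.5 MJ/m²

cos h₀ = −tan(-18.9°) tan(-61.400°) = -0.6280, h₀ = 2.2497 rad.
Bracket: h₀ sin ϕ sin δ + cos ϕ cos δ sin h₀ = 2.2497×-0.32392×-0.87798 + 0.94609×0.47869×0.77824 = 0.639804 + 0.352452 = 0.992256.
Q̄ = (S_0/π) × [bracket] = (1745/π) × 0.992256 = 551.15 W/m².
Daily total = Q̄ × 18.40 h × 3600 s/h = 551.15 × 18.40 × 3600 / 10⁶ = 36.51 MJ/m².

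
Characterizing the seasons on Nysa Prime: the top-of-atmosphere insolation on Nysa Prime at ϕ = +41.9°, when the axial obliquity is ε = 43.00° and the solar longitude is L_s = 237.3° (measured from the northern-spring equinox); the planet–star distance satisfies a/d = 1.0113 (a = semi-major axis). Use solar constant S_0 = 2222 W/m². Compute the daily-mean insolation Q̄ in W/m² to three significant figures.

Solar declination: sin δ = sin ε · sin L_s = sin 43.00° × sin 237.3° = -0.57391, so δ = -35.023°.
cos h₀ = −tan(+41.9°) tan(-35.023°) = 0.6288, h₀ = 0.8908 rad.
Bracket: h₀ sin ϕ sin δ + cos ϕ cos δ sin h₀ = 0.8908×0.66783×-0.57391 + 0.74431×0.81892×0.77756 = -0.341421 + 0.473946 = 0.132525.
Inverse-square distance factor (a/d)² = 1.0113² = 1.022728.
Q̄ = (S_0/π) × 1.022728 × [bracket] = (2222/π) × 1.022728 × 0.132525 = 95.86 W/m².

Q̄ ≈ 95.9 W/m²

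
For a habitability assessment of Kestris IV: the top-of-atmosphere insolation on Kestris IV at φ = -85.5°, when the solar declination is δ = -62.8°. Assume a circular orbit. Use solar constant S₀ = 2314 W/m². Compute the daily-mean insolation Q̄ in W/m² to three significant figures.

cos H₀ = −tan(-85.5°) tan(-62.800°) = -24.7236 ≤ −1 ⇒ polar day, H₀ = π.
Bracket: H₀ sin φ sin δ + cos φ cos δ sin H₀ = 3.1416×-0.99692×-0.88942 + 0.07846×0.45710×0.00000 = 2.785596 + 0.000000 = 2.785596.
Q̄ = (S₀/π) × [bracket] = (2314/π) × 2.785596 = 2052 W/m².

Q̄ ≈ 2.05e+03 W/m²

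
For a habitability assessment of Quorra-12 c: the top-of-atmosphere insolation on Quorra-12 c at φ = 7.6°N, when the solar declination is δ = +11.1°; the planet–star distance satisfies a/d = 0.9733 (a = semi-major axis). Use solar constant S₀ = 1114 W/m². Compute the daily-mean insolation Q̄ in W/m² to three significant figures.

cos H₀ = −tan(+7.6°) tan(+11.100°) = -0.0262, H₀ = 1.5970 rad.
Bracket: H₀ sin φ sin δ + cos φ cos δ sin H₀ = 1.5970×0.13226×0.19252 + 0.99122×0.98129×0.99966 = 0.040664 + 0.972344 = 1.013008.
Inverse-square distance factor (a/d)² = 0.9733² = 0.947313.
Q̄ = (S₀/π) × 0.947313 × [bracket] = (1114/π) × 0.947313 × 1.013008 = 340.3 W/m².

Q̄ ≈ 340 W/m²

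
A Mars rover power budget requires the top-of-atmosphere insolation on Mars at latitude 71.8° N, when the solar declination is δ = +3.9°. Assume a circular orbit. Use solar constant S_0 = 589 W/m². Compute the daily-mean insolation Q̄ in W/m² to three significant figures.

Q̄ ≈ 78.7 W/m²

cos h₀ = −tan(+71.8°) tan(+3.900°) = -0.2073, h₀ = 1.7797 rad.
Bracket: h₀ sin ϕ sin δ + cos ϕ cos δ sin h₀ = 1.7797×0.94997×0.06802 + 0.31233×0.99768×0.97827 = 0.114999 + 0.304834 = 0.419833.
Q̄ = (S_0/π) × [bracket] = (589/π) × 0.419833 = 78.71 W/m².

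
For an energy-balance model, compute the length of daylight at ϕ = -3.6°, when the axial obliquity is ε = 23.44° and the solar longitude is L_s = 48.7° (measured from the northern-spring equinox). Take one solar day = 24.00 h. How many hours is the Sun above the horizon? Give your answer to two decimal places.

Solar declination: sin δ = sin ε · sin L_s = sin 23.44° × sin 48.7° = 0.29884, so δ = +17.388°.
cos h₀ = −tan ϕ · tan δ = −tan(-3.6°) × tan(+17.388°) = 0.0197, so h₀ = 1.5511 rad = 88.87°.
Daylight = 2h₀/(2π) × 24.00 h = (1.5511/π) × 24.00 = 11.85 h.

11.85 h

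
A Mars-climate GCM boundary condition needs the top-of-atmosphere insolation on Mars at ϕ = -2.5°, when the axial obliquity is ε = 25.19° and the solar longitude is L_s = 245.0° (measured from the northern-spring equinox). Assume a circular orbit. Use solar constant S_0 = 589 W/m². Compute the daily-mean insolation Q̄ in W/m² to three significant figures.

Q̄ ≈ 178 W/m²

Solar declination: sin δ = sin ε · sin L_s = sin 25.19° × sin 245.0° = -0.38574, so δ = -22.690°.
cos h₀ = −tan(-2.5°) tan(-22.690°) = -0.0183, h₀ = 1.5891 rad.
Bracket: h₀ sin ϕ sin δ + cos ϕ cos δ sin h₀ = 1.5891×-0.04362×-0.38574 + 0.99905×0.92261×0.99983 = 0.026738 + 0.921577 = 0.948315.
Q̄ = (S_0/π) × [bracket] = (589/π) × 0.948315 = 177.8 W/m².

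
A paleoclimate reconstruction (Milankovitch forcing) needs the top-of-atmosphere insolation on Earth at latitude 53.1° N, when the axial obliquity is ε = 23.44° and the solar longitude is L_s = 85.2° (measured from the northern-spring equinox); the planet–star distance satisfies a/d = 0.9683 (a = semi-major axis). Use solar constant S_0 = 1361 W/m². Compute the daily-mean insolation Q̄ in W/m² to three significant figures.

Solar declination: sin δ = sin ε · sin L_s = sin 23.44° × sin 85.2° = 0.39639, so δ = +23.353°.
cos h₀ = −tan(+53.1°) tan(+23.353°) = -0.5751, h₀ = 2.1835 rad.
Bracket: h₀ sin ϕ sin δ + cos ϕ cos δ sin h₀ = 2.1835×0.79968×0.39639 + 0.60042×0.91808×0.81812 = 0.692137 + 0.450975 = 1.143112.
Inverse-square distance factor (a/d)² = 0.9683² = 0.937605.
Q̄ = (S_0/π) × 0.937605 × [bracket] = (1361/π) × 0.937605 × 1.143112 = 464.3 W/m².

Q̄ ≈ 464 W/m²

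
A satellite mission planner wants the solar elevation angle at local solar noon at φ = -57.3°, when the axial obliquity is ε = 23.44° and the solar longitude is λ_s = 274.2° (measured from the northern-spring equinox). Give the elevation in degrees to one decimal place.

Solar declination: sin δ = sin ε · sin λ_s = sin 23.44° × sin 274.2° = -0.39672, so δ = -23.373°.
At local noon the hour angle is zero, so the zenith angle equals |φ − δ| = |-57.3° − (-23.373°)| = 33.927°.
Elevation = 90° − 33.927° = 56.1°.

56.1°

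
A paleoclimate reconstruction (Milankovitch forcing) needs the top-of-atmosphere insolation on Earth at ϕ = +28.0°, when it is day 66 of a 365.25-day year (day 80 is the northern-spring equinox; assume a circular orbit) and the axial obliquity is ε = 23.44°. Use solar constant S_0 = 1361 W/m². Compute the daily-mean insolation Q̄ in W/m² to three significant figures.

Q̄ ≈ 351 W/m²

Solar longitude: L_s = 360° × (66 − 80)/365.25 = -13.799°, i.e. -13.799° + 360° = 346.201°.
sin δ = sin 23.44° × sin 346.201° = -0.09488, so δ = -5.444°.
cos h₀ = −tan(+28.0°) tan(-5.444°) = 0.0507, h₀ = 1.5201 rad.
Bracket: h₀ sin ϕ sin δ + cos ϕ cos δ sin h₀ = 1.5201×0.46947×-0.09488 + 0.88295×0.99549×0.99872 = -0.067710 + 0.877843 = 0.810133.
Q̄ = (S_0/π) × [bracket] = (1361/π) × 0.810133 = 351.0 W/m².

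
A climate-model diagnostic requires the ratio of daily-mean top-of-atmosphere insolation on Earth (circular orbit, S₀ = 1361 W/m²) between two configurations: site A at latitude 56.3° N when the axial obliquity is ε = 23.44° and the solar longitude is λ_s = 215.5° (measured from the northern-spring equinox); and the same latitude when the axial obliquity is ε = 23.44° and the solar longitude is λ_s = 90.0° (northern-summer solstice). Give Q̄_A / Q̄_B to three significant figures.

Q̄_A / Q̄_B ≈ 0.239

— Configuration A (φ=+56.3°):
Solar declination: sin δ = sin ε · sin λ_s = sin 23.44° × sin 215.5° = -0.23100, so δ = -13.356°.
cos H₀ = −tan(+56.3°) tan(-13.356°) = 0.3560, H₀ = 1.2068 rad.
Bracket: H₀ sin φ sin δ + cos φ cos δ sin H₀ = 1.2068×0.83195×-0.23100 + 0.55484×0.97295×0.93449 = -0.231923 + 0.504467 = 0.272544.
Q̄ = (S₀/π) × [bracket] = (1361/π) × 0.272544 = 118.07 W/m².
— Configuration B (φ=+56.3°):
Solar declination: sin δ = sin ε · sin λ_s = sin 23.44° × sin 90.0° = 0.39779, so δ = +23.440°.
cos H₀ = −tan(+56.3°) tan(+23.440°) = -0.6501, H₀ = 2.2785 rad.
Bracket: H₀ sin φ sin δ + cos φ cos δ sin H₀ = 2.2785×0.83195×0.39779 + 0.55484×0.91748×0.75984 = 0.754050 + 0.386800 = 1.140850.
Q̄ = (S₀/π) × [bracket] = (1361/π) × 1.140850 = 494.24 W/m².
Ratio Q̄_A / Q̄_B = 118.07 / 494.24 = 0.2389.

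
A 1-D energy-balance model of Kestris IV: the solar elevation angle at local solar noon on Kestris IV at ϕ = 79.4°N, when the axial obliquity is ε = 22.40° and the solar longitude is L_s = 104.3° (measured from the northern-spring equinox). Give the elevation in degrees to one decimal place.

32.3°

Solar declination: sin δ = sin ε · sin L_s = sin 22.40° × sin 104.3° = 0.36926, so δ = +21.670°.
At local noon the hour angle is zero, so the zenith angle equals |ϕ − δ| = |+79.4° − (+21.670°)| = 57.730°.
Elevation = 90° − 57.730° = 32.3°.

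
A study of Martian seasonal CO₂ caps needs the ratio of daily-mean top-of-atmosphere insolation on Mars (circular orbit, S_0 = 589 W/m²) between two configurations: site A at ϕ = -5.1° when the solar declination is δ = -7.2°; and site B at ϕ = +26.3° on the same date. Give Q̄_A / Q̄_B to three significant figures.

— Configuration A (ϕ=-5.1°):
cos h₀ = −tan(-5.1°) tan(-7.200°) = -0.0113, h₀ = 1.5821 rad.
Bracket: h₀ sin ϕ sin δ + cos ϕ cos δ sin h₀ = 1.5821×-0.08889×-0.12533 + 0.99604×0.99211×0.99994 = 0.017626 + 0.988122 = 1.005748.
Q̄ = (S_0/π) × [bracket] = (589/π) × 1.005748 = 188.56 W/m².
— Configuration B (ϕ=+26.3°):
cos h₀ = −tan(+26.3°) tan(-7.200°) = 0.0624, h₀ = 1.5083 rad.
Bracket: h₀ sin ϕ sin δ + cos ϕ cos δ sin h₀ = 1.5083×0.44307×-0.12533 + 0.89649×0.99211×0.99805 = -0.083756 + 0.887682 = 0.803926.
Q̄ = (S_0/π) × [bracket] = (589/π) × 0.803926 = 150.72 W/m².
Ratio Q̄_A / Q̄_B = 188.56 / 150.72 = 1.251.

Q̄_A / Q̄_B ≈ 1.25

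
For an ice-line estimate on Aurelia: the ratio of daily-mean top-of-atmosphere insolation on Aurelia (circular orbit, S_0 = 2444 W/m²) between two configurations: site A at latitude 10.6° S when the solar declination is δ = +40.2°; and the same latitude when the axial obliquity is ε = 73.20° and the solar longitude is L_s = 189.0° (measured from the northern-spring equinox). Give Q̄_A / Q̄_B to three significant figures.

Q̄_A / Q̄_B ≈ 0.565

— Configuration A (ϕ=-10.6°):
cos h₀ = −tan(-10.6°) tan(+40.200°) = 0.1581, h₀ = 1.4120 rad.
Bracket: h₀ sin ϕ sin δ + cos ϕ cos δ sin h₀ = 1.4120×-0.18395×0.64546 + 0.98294×0.76380×0.98742 = -0.167650 + 0.741325 = 0.573675.
Q̄ = (S_0/π) × [bracket] = (2444/π) × 0.573675 = 446.29 W/m².
— Configuration B (ϕ=-10.6°):
Solar declination: sin δ = sin ε · sin L_s = sin 73.20° × sin 189.0° = -0.14976, so δ = -8.613°.
cos h₀ = −tan(-10.6°) tan(-8.613°) = -0.0283, h₀ = 1.5991 rad.
Bracket: h₀ sin ϕ sin δ + cos ϕ cos δ sin h₀ = 1.5991×-0.18395×-0.14976 + 0.98294×0.98872×0.99960 = 0.044053 + 0.971464 = 1.015517.
Q̄ = (S_0/π) × [bracket] = (2444/π) × 1.015517 = 790.02 W/m².
Ratio Q̄_A / Q̄_B = 446.29 / 790.02 = 0.5649.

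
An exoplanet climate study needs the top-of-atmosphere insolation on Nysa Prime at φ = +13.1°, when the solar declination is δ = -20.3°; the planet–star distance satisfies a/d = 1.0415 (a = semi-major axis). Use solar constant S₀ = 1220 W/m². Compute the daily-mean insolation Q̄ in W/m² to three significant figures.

cos H₀ = −tan(+13.1°) tan(-20.300°) = 0.0861, H₀ = 1.4846 rad.
Bracket: H₀ sin φ sin δ + cos φ cos δ sin H₀ = 1.4846×0.22665×-0.34694 + 0.97398×0.93789×0.99629 = -0.116740 + 0.910097 = 0.793357.
Inverse-square distance factor (a/d)² = 1.0415² = 1.084722.
Q̄ = (S₀/π) × 1.084722 × [bracket] = (1220/π) × 1.084722 × 0.793357 = 334.2 W/m².

Q̄ ≈ 334 W/m²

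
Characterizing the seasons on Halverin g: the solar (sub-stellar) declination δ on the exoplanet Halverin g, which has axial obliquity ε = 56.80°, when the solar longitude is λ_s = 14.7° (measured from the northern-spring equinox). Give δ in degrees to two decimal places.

sin δ = sin ε · sin λ_s = sin 56.80° × sin 14.7° = 0.212336.
δ = arcsin(0.212336) = +12.26°.

δ = +12.26°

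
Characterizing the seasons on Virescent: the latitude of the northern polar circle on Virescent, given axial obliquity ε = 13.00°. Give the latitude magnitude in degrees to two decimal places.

The polar circle is the lowest latitude that experiences at least one full rotation of continuous daylight at the northern-summer solstice; it lies at |ϕ| = 90° − ε = 90° − 13.00° = 77.00°.

77.00°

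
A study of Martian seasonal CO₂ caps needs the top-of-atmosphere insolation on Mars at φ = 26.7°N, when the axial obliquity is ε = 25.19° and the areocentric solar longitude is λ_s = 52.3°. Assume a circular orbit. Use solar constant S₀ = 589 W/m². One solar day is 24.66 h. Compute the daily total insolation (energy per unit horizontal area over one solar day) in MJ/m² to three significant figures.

sin δ = sin 25.19° × sin 52.3° = 0.33676, so δ = +19.680°.
cos H₀ = −tan(+26.7°) tan(+19.680°) = -0.1799, H₀ = 1.7517 rad.
Bracket: H₀ sin φ sin δ + cos φ cos δ sin H₀ = 1.7517×0.44932×0.33676 + 0.89337×0.94159×0.98369 = 0.265055 + 0.827468 = 1.092523.
Q̄ = (S₀/π) × [bracket] = (589/π) × 1.092523 = 204.83 W/m².
Daily total = Q̄ × 24.66 h × 3600 s/h = 204.83 × 24.66 × 3600 / 10⁶ = 18.18 MJ/m².

18.2 MJ/m²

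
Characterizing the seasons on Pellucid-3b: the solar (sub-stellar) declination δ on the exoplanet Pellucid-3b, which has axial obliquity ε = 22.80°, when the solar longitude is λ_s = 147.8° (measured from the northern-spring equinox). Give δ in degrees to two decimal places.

sin δ = sin ε · sin λ_s = sin 22.80° × sin 147.8° = 0.206498.
δ = arcsin(0.206498) = +11.92°.

δ = +11.92°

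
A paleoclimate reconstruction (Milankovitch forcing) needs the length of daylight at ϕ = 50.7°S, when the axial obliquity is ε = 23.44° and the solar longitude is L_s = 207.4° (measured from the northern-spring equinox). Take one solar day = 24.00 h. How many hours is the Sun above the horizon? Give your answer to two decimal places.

13.75 h

Solar declination: sin δ = sin ε · sin L_s = sin 23.44° × sin 207.4° = -0.18306, so δ = -10.548°.
cos h₀ = −tan ϕ · tan δ = −tan(-50.7°) × tan(-10.548°) = -0.2275, so h₀ = 1.8003 rad = 103.15°.
Daylight = 2h₀/(2π) × 24.00 h = (1.8003/π) × 24.00 = 13.75 h.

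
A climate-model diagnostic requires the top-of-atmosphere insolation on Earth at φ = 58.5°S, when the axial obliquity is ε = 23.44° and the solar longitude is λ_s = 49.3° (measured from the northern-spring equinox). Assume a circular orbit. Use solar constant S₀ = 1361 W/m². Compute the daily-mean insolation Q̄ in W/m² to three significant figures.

Q̄ ≈ 70.3 W/m²

Solar declination: sin δ = sin ε · sin λ_s = sin 23.44° × sin 49.3° = 0.30158, so δ = +17.552°.
cos H₀ = −tan(-58.5°) tan(+17.552°) = 0.5162, H₀ = 1.0284 rad.
Bracket: H₀ sin φ sin δ + cos φ cos δ sin H₀ = 1.0284×-0.85264×0.30158 + 0.52250×0.95344×0.85649 = -0.264442 + 0.426680 = 0.162238.
Q̄ = (S₀/π) × [bracket] = (1361/π) × 0.162238 = 70.28 W/m².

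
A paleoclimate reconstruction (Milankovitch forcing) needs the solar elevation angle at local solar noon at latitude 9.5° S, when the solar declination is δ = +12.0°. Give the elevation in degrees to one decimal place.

68.5°

At local noon the hour angle is zero, so the zenith angle equals |ϕ − δ| = |-9.5° − (+12.000°)| = 21.500°.
Elevation = 90° − 21.500° = 68.5°.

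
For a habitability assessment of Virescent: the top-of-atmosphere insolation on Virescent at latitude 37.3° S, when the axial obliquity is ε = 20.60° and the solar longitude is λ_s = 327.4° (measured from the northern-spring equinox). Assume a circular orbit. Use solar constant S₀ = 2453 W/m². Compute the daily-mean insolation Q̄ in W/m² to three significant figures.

Solar declination: sin δ = sin ε · sin λ_s = sin 20.60° × sin 327.4° = -0.18956, so δ = -10.927°.
cos H₀ = −tan(-37.3°) tan(-10.927°) = -0.1471, H₀ = 1.7184 rad.
Bracket: H₀ sin φ sin δ + cos φ cos δ sin H₀ = 1.7184×-0.60599×-0.18956 + 0.79547×0.98187×0.98913 = 0.197395 + 0.772558 = 0.969953.
Q̄ = (S₀/π) × [bracket] = (2453/π) × 0.969953 = 757.4 W/m².

Q̄ ≈ 757 W/m²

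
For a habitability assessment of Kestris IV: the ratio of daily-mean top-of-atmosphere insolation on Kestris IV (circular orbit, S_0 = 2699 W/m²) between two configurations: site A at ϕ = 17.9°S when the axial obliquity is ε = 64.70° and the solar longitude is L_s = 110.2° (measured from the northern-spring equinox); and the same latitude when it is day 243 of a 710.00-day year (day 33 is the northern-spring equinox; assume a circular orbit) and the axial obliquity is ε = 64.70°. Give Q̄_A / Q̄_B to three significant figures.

Q̄_A / Q̄_B ≈ 1.23

— Configuration A (ϕ=-17.9°):
Solar declination: sin δ = sin ε · sin L_s = sin 64.70° × sin 110.2° = 0.84848, so δ = +58.046°.
cos h₀ = −tan(-17.9°) tan(+58.046°) = 0.5178, h₀ = 1.0265 rad.
Bracket: h₀ sin ϕ sin δ + cos ϕ cos δ sin h₀ = 1.0265×-0.30736×0.84848 + 0.95159×0.52924×0.85549 = -0.267700 + 0.430841 = 0.163141.
Q̄ = (S_0/π) × [bracket] = (2699/π) × 0.163141 = 140.16 W/m².
— Configuration B (ϕ=-17.9°):
Solar longitude: L_s = 360° × (243 − 33)/710.00 = 106.479°.
sin δ = sin 64.70° × sin 106.479° = 0.86695, so δ = +60.106°.
cos h₀ = −tan(-17.9°) tan(+60.106°) = 0.5618, h₀ = 0.9742 rad.
Bracket: h₀ sin ϕ sin δ + cos ϕ cos δ sin h₀ = 0.9742×-0.30736×0.86695 + 0.95159×0.49840×0.82725 = -0.259591 + 0.392342 = 0.132751.
Q̄ = (S_0/π) × [bracket] = (2699/π) × 0.132751 = 114.05 W/m².
Ratio Q̄_A / Q̄_B = 140.16 / 114.05 = 1.229.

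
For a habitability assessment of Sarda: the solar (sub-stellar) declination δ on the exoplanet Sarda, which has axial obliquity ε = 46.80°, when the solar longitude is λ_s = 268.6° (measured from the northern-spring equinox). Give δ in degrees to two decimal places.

sin δ = sin ε · sin λ_s = sin 46.80° × sin 268.6° = -0.728751.
δ = arcsin(-0.728751) = -46.78°.

δ = -46.78°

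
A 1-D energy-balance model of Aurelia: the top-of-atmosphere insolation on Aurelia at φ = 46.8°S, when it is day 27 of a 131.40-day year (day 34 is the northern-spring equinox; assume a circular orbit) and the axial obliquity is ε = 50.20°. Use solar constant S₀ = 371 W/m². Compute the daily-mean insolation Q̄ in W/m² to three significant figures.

Solar longitude: λ_s = 360° × (27 − 34)/131.40 = -19.178°, i.e. -19.178° + 360° = 340.822°.
sin δ = sin 50.20° × sin 340.822° = -0.25239, so δ = -14.619°.
cos H₀ = −tan(-46.8°) tan(-14.619°) = -0.2778, H₀ = 1.8523 rad.
Bracket: H₀ sin φ sin δ + cos φ cos δ sin H₀ = 1.8523×-0.72897×-0.25239 + 0.68455×0.96763×0.96065 = 0.340795 + 0.636326 = 0.977121.
Q̄ = (S₀/π) × [bracket] = (371/π) × 0.977121 = 115.4 W/m².

Q̄ ≈ 115 W/m²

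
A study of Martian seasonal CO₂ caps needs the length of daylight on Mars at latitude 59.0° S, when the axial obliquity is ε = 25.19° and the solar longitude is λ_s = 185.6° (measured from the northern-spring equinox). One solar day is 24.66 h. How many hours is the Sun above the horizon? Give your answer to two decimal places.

Solar declination: sin δ = sin ε · sin λ_s = sin 25.19° × sin 185.6° = -0.04153, so δ = -2.380°.
cos H₀ = −tan φ · tan δ = −tan(-59.0°) × tan(-2.380°) = -0.0692, so H₀ = 1.6400 rad = 93.97°.
Daylight = 2H₀/(2π) × 24.66 h = (1.6400/π) × 24.66 = 12.87 h.

12.87 h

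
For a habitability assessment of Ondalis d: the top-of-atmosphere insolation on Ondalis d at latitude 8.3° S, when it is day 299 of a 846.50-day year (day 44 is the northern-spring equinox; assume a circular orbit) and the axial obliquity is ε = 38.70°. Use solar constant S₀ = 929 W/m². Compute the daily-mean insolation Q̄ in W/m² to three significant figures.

Solar longitude: λ_s = 360° × (299 − 44)/846.50 = 108.447°.
sin δ = sin 38.70° × sin 108.447° = 0.59312, so δ = +36.379°.
cos H₀ = −tan(-8.3°) tan(+36.379°) = 0.1075, H₀ = 1.4631 rad.
Bracket: H₀ sin φ sin δ + cos φ cos δ sin H₀ = 1.4631×-0.14436×0.59312 + 0.98953×0.80512×0.99421 = -0.125275 + 0.792078 = 0.666803.
Q̄ = (S₀/π) × [bracket] = (929/π) × 0.666803 = 197.2 W/m².

Q̄ ≈ 197 W/m²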